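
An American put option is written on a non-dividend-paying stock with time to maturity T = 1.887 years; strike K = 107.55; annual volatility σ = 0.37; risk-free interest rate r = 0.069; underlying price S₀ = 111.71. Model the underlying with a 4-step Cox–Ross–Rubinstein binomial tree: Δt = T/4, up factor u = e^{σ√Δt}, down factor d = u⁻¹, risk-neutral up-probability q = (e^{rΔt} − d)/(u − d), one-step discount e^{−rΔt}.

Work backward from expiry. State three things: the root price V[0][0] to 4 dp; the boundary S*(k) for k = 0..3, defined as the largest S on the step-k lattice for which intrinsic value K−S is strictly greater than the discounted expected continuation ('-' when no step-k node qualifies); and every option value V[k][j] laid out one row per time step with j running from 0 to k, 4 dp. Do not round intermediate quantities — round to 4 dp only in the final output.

price = 14.1359
boundary = - - 67.1980 86.6412
tree:
14.1359
24.3803 4.8741
40.3520 10.0951 0.0000
55.4319 20.9088 0.0000 0.0000
67.1277 40.3520 0.0000 0.0000 0.0000

Δt=0.47175  u=1.28934  d=0.77559  q=0.50121  discount=0.96797
step 4 (expiry): payoffs max(K−S,0) = 67.1277 40.3520 0.0000 0.0000 0.0000
step 3: (k=3,j=0): S=52.1181, (K−S)⁺=55.4319, hold=51.9874 ⇒ V=55.4319 exercise | (k=3,j=1): S=86.6412, (K−S)⁺=20.9088, hold=19.4826 ⇒ V=20.9088 exercise | (k=3,j=2): S=144.0323, (K−S)⁺=0.0000, hold=0.0000 ⇒ V=0.0000 continue | (k=3,j=3): S=239.4391, (K−S)⁺=0.0000, hold=0.0000 ⇒ V=0.0000 continue  boundary S*=86.6412
step 2: (k=2,j=0): S=67.1980, (K−S)⁺=40.3520, hold=36.9075 ⇒ V=40.3520 exercise | (k=2,j=1): S=111.7100, (K−S)⁺=0.0000, hold=10.0951 ⇒ V=10.0951 continue | (k=2,j=2): S=185.7066, (K−S)⁺=0.0000, hold=0.0000 ⇒ V=0.0000 continue  boundary S*=67.1980
step 1: (k=1,j=0): S=86.6412, (K−S)⁺=20.9088, hold=24.3803 ⇒ V=24.3803 continue | (k=1,j=1): S=144.0323, (K−S)⁺=0.0000, hold=4.8741 ⇒ V=4.8741 continue  boundary S*=-
step 0: (k=0,j=0): S=111.7100, (K−S)⁺=0.0000, hold=14.1359 ⇒ V=14.1359 continue  boundary S*=-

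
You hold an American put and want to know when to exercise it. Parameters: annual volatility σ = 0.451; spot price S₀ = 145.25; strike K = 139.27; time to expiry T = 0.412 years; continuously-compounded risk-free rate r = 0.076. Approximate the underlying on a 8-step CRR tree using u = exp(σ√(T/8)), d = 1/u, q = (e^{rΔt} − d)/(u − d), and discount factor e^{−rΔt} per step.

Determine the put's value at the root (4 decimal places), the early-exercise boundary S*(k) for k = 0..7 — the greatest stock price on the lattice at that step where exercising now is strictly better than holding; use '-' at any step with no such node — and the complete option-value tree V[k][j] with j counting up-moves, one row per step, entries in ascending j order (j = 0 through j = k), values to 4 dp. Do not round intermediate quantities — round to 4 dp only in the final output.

price = 11.8967
boundary = - - - - 96.4538 106.8485 96.4538 106.8485
tree:
11.8967
17.2544 6.4937
24.2590 10.2041 2.7381
32.8986 15.5867 4.7622 0.6830
42.8162 22.9836 8.1206 1.3539 0.0000
52.1997 32.4215 13.4820 2.6839 0.0000 0.0000
60.6703 42.8162 21.5404 5.3203 0.0000 0.0000 0.0000
68.3169 52.1997 32.4215 10.5465 0.0000 0.0000 0.0000 0.0000
75.2196 60.6703 42.8162 20.9065 0.0000 0.0000 0.0000 0.0000 0.0000

Δt=0.05150, u=1.10777, d=0.90272, q=0.49356, disc=e^(-rΔt)=0.99609
k=8 terminal: V=max(K-S,0) → 75.2196 60.6703 42.8162 20.9065 0.0000 0.0000 0.0000 0.0000 0.0000
k=7: j=0 S=70.9531 intr=68.3169 cont=67.7729 V=68.3169[EX]; j=1 S=87.0703 intr=52.1997 cont=51.6557 V=52.1997[EX]; j=2 S=106.8485 intr=32.4215 cont=31.8775 V=32.4215[EX]; j=3 S=131.1194 intr=8.1506 cont=10.5465 V=10.5465[hold]; j=4 S=160.9035 intr=0.0000 cont=0.0000 V=0.0000[hold]; j=5 S=197.4531 intr=0.0000 cont=0.0000 V=0.0000[hold]; j=6 S=242.3050 intr=0.0000 cont=0.0000 V=0.0000[hold]; j=7 S=297.3452 intr=0.0000 cont=0.0000 V=0.0000[hold]  S*(7)=106.8485
k=6: j=0 S=78.5997 intr=60.6703 cont=60.1263 V=60.6703[EX]; j=1 S=96.4538 intr=42.8162 cont=42.2722 V=42.8162[EX]; j=2 S=118.3635 intr=20.9065 cont=21.5404 V=21.5404[hold]; j=3 S=145.2500 intr=0.0000 cont=5.3203 V=5.3203[hold]; j=4 S=178.2439 intr=0.0000 cont=0.0000 V=0.0000[hold]; j=5 S=218.7324 intr=0.0000 cont=0.0000 V=0.0000[hold]; j=6 S=268.4180 intr=0.0000 cont=0.0000 V=0.0000[hold]  S*(6)=96.4538
k=5: j=0 S=87.0703 intr=52.1997 cont=51.6557 V=52.1997[EX]; j=1 S=106.8485 intr=32.4215 cont=32.1891 V=32.4215[EX]; j=2 S=131.1194 intr=8.1506 cont=13.4820 V=13.4820[hold]; j=3 S=160.9035 intr=0.0000 cont=2.6839 V=2.6839[hold]; j=4 S=197.4531 intr=0.0000 cont=0.0000 V=0.0000[hold]; j=5 S=242.3050 intr=0.0000 cont=0.0000 V=0.0000[hold]  S*(5)=106.8485
k=4: j=0 S=96.4538 intr=42.8162 cont=42.2722 V=42.8162[EX]; j=1 S=118.3635 intr=20.9065 cont=22.9836 V=22.9836[hold]; j=2 S=145.2500 intr=0.0000 cont=8.1206 V=8.1206[hold]; j=3 S=178.2439 intr=0.0000 cont=1.3539 V=1.3539[hold]; j=4 S=218.7324 intr=0.0000 cont=0.0000 V=0.0000[hold]  S*(4)=96.4538
k=3: j=0 S=106.8485 intr=32.4215 cont=32.8986 V=32.8986[hold]; j=1 S=131.1194 intr=8.1506 cont=15.5867 V=15.5867[hold]; j=2 S=160.9035 intr=0.0000 cont=4.7622 V=4.7622[hold]; j=3 S=197.4531 intr=0.0000 cont=0.6830 V=0.6830[hold]  S*(3)=-
k=2: j=0 S=118.3635 intr=20.9065 cont=24.2590 V=24.2590[hold]; j=1 S=145.2500 intr=0.0000 cont=10.2041 V=10.2041[hold]; j=2 S=178.2439 intr=0.0000 cont=2.7381 V=2.7381[hold]  S*(2)=-
k=1: j=0 S=131.1194 intr=8.1506 cont=17.2544 V=17.2544[hold]; j=1 S=160.9035 intr=0.0000 cont=6.4937 V=6.4937[hold]  S*(1)=-
k=0: j=0 S=145.2500 intr=0.0000 cont=11.8967 V=11.8967[hold]  S*(0)=-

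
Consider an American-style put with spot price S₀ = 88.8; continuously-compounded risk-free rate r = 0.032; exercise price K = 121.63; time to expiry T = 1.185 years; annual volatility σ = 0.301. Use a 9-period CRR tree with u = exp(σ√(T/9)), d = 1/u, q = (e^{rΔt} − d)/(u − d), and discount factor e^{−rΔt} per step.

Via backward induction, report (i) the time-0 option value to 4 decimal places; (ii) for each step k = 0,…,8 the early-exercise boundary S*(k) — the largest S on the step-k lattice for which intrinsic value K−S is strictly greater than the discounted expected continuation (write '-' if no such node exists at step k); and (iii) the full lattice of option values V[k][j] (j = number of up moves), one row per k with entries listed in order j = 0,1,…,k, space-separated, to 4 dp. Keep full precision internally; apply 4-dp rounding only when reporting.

Δt=0.13167  u=1.11541  d=0.89653  q=0.49201  discount=0.99580
step 9 (expiry): payoffs max(K−S,0) = 88.4017 80.2895 70.1968 57.6401 42.0179 22.5817 0.0000 0.0000 0.0000 0.0000
step 8: (k=8,j=0): S=37.0631, (K−S)⁺=84.5669, hold=84.0555 ⇒ V=84.5669 exercise | (k=8,j=1): S=46.1115, (K−S)⁺=75.5185, hold=75.0071 ⇒ V=75.5185 exercise | (k=8,j=2): S=57.3690, (K−S)⁺=64.2610, hold=63.7496 ⇒ V=64.2610 exercise | (k=8,j=3): S=71.3748, (K−S)⁺=50.2552, hold=49.7438 ⇒ V=50.2552 exercise | (k=8,j=4): S=88.8000, (K−S)⁺=32.8300, hold=32.3186 ⇒ V=32.8300 exercise | (k=8,j=5): S=110.4793, (K−S)⁺=11.1507, hold=11.4230 ⇒ V=11.4230 continue | (k=8,j=6): S=137.4512, (K−S)⁺=0.0000, hold=0.0000 ⇒ V=0.0000 continue | (k=8,j=7): S=171.0079, (K−S)⁺=0.0000, hold=0.0000 ⇒ V=0.0000 continue | (k=8,j=8): S=212.7571, (K−S)⁺=0.0000, hold=0.0000 ⇒ V=0.0000 continue  boundary S*=88.8000
step 7: (k=7,j=0): S=41.3405, (K−S)⁺=80.2895, hold=79.7781 ⇒ V=80.2895 exercise | (k=7,j=1): S=51.4332, (K−S)⁺=70.1968, hold=69.6854 ⇒ V=70.1968 exercise | (k=7,j=2): S=63.9899, (K−S)⁺=57.6401, hold=57.1287 ⇒ V=57.6401 exercise | (k=7,j=3): S=79.6121, (K−S)⁺=42.0179, hold=41.5065 ⇒ V=42.0179 exercise | (k=7,j=4): S=99.0483, (K−S)⁺=22.5817, hold=22.2037 ⇒ V=22.5817 exercise | (k=7,j=5): S=123.2295, (K−S)⁺=0.0000, hold=5.7783 ⇒ V=5.7783 continue | (k=7,j=6): S=153.3142, (K−S)⁺=0.0000, hold=0.0000 ⇒ V=0.0000 continue | (k=7,j=7): S=190.7437, (K−S)⁺=0.0000, hold=0.0000 ⇒ V=0.0000 continue  boundary S*=99.0483
step 6: (k=6,j=0): S=46.1115, (K−S)⁺=75.5185, hold=75.0071 ⇒ V=75.5185 exercise | (k=6,j=1): S=57.3690, (K−S)⁺=64.2610, hold=63.7496 ⇒ V=64.2610 exercise | (k=6,j=2): S=71.3748, (K−S)⁺=50.2552, hold=49.7438 ⇒ V=50.2552 exercise | (k=6,j=3): S=88.8000, (K−S)⁺=32.8300, hold=32.3186 ⇒ V=32.8300 exercise | (k=6,j=4): S=110.4793, (K−S)⁺=11.1507, hold=14.2541 ⇒ V=14.2541 continue | (k=6,j=5): S=137.4512, (K−S)⁺=0.0000, hold=2.9230 ⇒ V=2.9230 continue | (k=6,j=6): S=171.0079, (K−S)⁺=0.0000, hold=0.0000 ⇒ V=0.0000 continue  boundary S*=88.8000
step 5: (k=5,j=0): S=51.4332, (K−S)⁺=70.1968, hold=69.6854 ⇒ V=70.1968 exercise | (k=5,j=1): S=63.9899, (K−S)⁺=57.6401, hold=57.1287 ⇒ V=57.6401 exercise | (k=5,j=2): S=79.6121, (K−S)⁺=42.0179, hold=41.5065 ⇒ V=42.0179 exercise | (k=5,j=3): S=99.0483, (K−S)⁺=22.5817, hold=23.5908 ⇒ V=23.5908 continue | (k=5,j=4): S=123.2295, (K−S)⁺=0.0000, hold=8.6425 ⇒ V=8.6425 continue | (k=5,j=5): S=153.3142, (K−S)⁺=0.0000, hold=1.4786 ⇒ V=1.4786 continue  boundary S*=79.6121
step 4: (k=4,j=0): S=57.3690, (K−S)⁺=64.2610, hold=63.7496 ⇒ V=64.2610 exercise | (k=4,j=1): S=71.3748, (K−S)⁺=50.2552, hold=49.7438 ⇒ V=50.2552 exercise | (k=4,j=2): S=88.8000, (K−S)⁺=32.8300, hold=32.8130 ⇒ V=32.8300 exercise | (k=4,j=3): S=110.4793, (K−S)⁺=11.1507, hold=16.1678 ⇒ V=16.1678 continue | (k=4,j=4): S=137.4512, (K−S)⁺=0.0000, hold=5.0963 ⇒ V=5.0963 continue  boundary S*=88.8000
step 3: (k=3,j=0): S=63.9899, (K−S)⁺=57.6401, hold=57.1287 ⇒ V=57.6401 exercise | (k=3,j=1): S=79.6121, (K−S)⁺=42.0179, hold=41.5065 ⇒ V=42.0179 exercise | (k=3,j=2): S=99.0483, (K−S)⁺=22.5817, hold=24.5284 ⇒ V=24.5284 continue | (k=3,j=3): S=123.2295, (K−S)⁺=0.0000, hold=10.6754 ⇒ V=10.6754 continue  boundary S*=79.6121
step 2: (k=2,j=0): S=71.3748, (K−S)⁺=50.2552, hold=49.7438 ⇒ V=50.2552 exercise | (k=2,j=1): S=88.8000, (K−S)⁺=32.8300, hold=33.2724 ⇒ V=33.2724 continue | (k=2,j=2): S=110.4793, (K−S)⁺=11.1507, hold=17.6381 ⇒ V=17.6381 continue  boundary S*=71.3748
step 1: (k=1,j=0): S=79.6121, (K−S)⁺=42.0179, hold=41.7233 ⇒ V=42.0179 exercise | (k=1,j=1): S=99.0483, (K−S)⁺=22.5817, hold=25.4726 ⇒ V=25.4726 continue  boundary S*=79.6121
step 0: (k=0,j=0): S=88.8000, (K−S)⁺=32.8300, hold=33.7350 ⇒ V=33.7350 continue  boundary S*=-

price = 33.7350
boundary = - 79.6121 71.3748 79.6121 88.8000 79.6121 88.8000 99.0483 88.8000
tree:
33.7350
42.0179 25.4726
50.2552 33.2724 17.6381
57.6401 42.0179 24.5284 10.6754
64.2610 50.2552 32.8300 16.1678 5.0963
70.1968 57.6401 42.0179 23.5908 8.6425 1.4786
75.5185 64.2610 50.2552 32.8300 14.2541 2.9230 0.0000
80.2895 70.1968 57.6401 42.0179 22.5817 5.7783 0.0000 0.0000
84.5669 75.5185 64.2610 50.2552 32.8300 11.4230 0.0000 0.0000 0.0000
88.4017 80.2895 70.1968 57.6401 42.0179 22.5817 0.0000 0.0000 0.0000 0.0000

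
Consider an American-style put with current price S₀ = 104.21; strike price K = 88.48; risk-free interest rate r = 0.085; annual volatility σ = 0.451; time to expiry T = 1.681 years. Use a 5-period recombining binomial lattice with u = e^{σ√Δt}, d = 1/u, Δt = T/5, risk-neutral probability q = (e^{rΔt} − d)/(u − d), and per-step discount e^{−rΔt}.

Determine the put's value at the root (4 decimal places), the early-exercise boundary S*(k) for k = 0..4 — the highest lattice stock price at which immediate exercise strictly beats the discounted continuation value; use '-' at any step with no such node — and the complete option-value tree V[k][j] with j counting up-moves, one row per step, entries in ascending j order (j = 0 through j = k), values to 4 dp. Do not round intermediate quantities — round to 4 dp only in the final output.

price = 11.0052
boundary = - - - 47.5557 61.7691
tree:
11.0052
17.6912 4.6920
27.5224 8.4975 1.0056
40.9243 15.1910 2.0281 0.0000
51.8672 26.7109 4.0903 0.0000 0.0000
60.2920 40.9243 8.2493 0.0000 0.0000 0.0000

Δt=0.33620  u=1.29888  d=0.76989  q=0.48980  discount=0.97183
step 5 (expiry): payoffs max(K−S,0) = 60.2920 40.9243 8.2493 0.0000 0.0000 0.0000
step 4: (k=4,j=0): S=36.6128, (K−S)⁺=51.8672, hold=49.3744 ⇒ V=51.8672 exercise | (k=4,j=1): S=61.7691, (K−S)⁺=26.7109, hold=24.2182 ⇒ V=26.7109 exercise | (k=4,j=2): S=104.2100, (K−S)⁺=0.0000, hold=4.0903 ⇒ V=4.0903 continue | (k=4,j=3): S=175.8115, (K−S)⁺=0.0000, hold=0.0000 ⇒ V=0.0000 continue | (k=4,j=4): S=296.6097, (K−S)⁺=0.0000, hold=0.0000 ⇒ V=0.0000 continue  boundary S*=61.7691
step 3: (k=3,j=0): S=47.5557, (K−S)⁺=40.9243, hold=38.4316 ⇒ V=40.9243 exercise | (k=3,j=1): S=80.2307, (K−S)⁺=8.2493, hold=15.1910 ⇒ V=15.1910 continue | (k=3,j=2): S=135.3563, (K−S)⁺=0.0000, hold=2.0281 ⇒ V=2.0281 continue | (k=3,j=3): S=228.3580, (K−S)⁺=0.0000, hold=0.0000 ⇒ V=0.0000 continue  boundary S*=47.5557
step 2: (k=2,j=0): S=61.7691, (K−S)⁺=26.7109, hold=27.5224 ⇒ V=27.5224 continue | (k=2,j=1): S=104.2100, (K−S)⁺=0.0000, hold=8.4975 ⇒ V=8.4975 continue | (k=2,j=2): S=175.8115, (K−S)⁺=0.0000, hold=1.0056 ⇒ V=1.0056 continue  boundary S*=-
step 1: (k=1,j=0): S=80.2307, (K−S)⁺=8.2493, hold=17.6912 ⇒ V=17.6912 continue | (k=1,j=1): S=135.3563, (K−S)⁺=0.0000, hold=4.6920 ⇒ V=4.6920 continue  boundary S*=-
step 0: (k=0,j=0): S=104.2100, (K−S)⁺=0.0000, hold=11.0052 ⇒ V=11.0052 continue  boundary S*=-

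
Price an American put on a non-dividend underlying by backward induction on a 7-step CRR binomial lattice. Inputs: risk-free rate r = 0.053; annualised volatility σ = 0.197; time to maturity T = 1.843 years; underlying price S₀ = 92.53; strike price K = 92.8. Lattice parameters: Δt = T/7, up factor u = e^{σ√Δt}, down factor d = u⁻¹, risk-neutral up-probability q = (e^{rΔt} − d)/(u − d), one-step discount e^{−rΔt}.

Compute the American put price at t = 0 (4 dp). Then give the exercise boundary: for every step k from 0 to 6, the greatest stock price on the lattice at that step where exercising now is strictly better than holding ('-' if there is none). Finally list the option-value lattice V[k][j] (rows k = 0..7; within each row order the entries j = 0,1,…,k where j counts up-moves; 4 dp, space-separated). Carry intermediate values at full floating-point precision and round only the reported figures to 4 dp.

params: Δt=0.26329 u=1.10637 d=0.90386 q=0.54414 e^(-rΔt)=0.98614
t_7 payoffs: 47.1981 36.9809 24.4745 9.1661 0.0000 0.0000 0.0000 0.0000
t_6: node(6,0) S=50.4525 payoff=42.3475 vs cont=41.0615 → 42.3475 [stop]  node(6,1) S=61.7565 payoff=31.0435 vs cont=29.7575 → 31.0435 [stop]  node(6,2) S=75.5932 payoff=17.2068 vs cont=15.9209 → 17.2068 [stop]  node(6,3) S=92.5300 payoff=0.2700 vs cont=4.1205 → 4.1205 [wait]  node(6,4) S=113.2615 payoff=0.0000 vs cont=0.0000 → 0.0000 [wait]  node(6,5) S=138.6380 payoff=0.0000 vs cont=0.0000 → 0.0000 [wait]  node(6,6) S=169.7002 payoff=0.0000 vs cont=0.0000 → 0.0000 [wait]  ⇒ S*(6)=75.5932
t_5: node(5,0) S=55.8191 payoff=36.9809 vs cont=35.6950 → 36.9809 [stop]  node(5,1) S=68.3255 payoff=24.4745 vs cont=23.1886 → 24.4745 [stop]  node(5,2) S=83.6339 payoff=9.1661 vs cont=9.9463 → 9.9463 [wait]  node(5,3) S=102.3723 payoff=0.0000 vs cont=1.8524 → 1.8524 [wait]  node(5,4) S=125.3091 payoff=0.0000 vs cont=0.0000 → 0.0000 [wait]  node(5,5) S=153.3848 payoff=0.0000 vs cont=0.0000 → 0.0000 [wait]  ⇒ S*(5)=68.3255
t_4: node(4,0) S=61.7565 payoff=31.0435 vs cont=29.7575 → 31.0435 [stop]  node(4,1) S=75.5932 payoff=17.2068 vs cont=16.3395 → 17.2068 [stop]  node(4,2) S=92.5300 payoff=0.2700 vs cont=5.4653 → 5.4653 [wait]  node(4,3) S=113.2615 payoff=0.0000 vs cont=0.8327 → 0.8327 [wait]  node(4,4) S=138.6380 payoff=0.0000 vs cont=0.0000 → 0.0000 [wait]  ⇒ S*(4)=75.5932
t_3: node(3,0) S=68.3255 payoff=24.4745 vs cont=23.1886 → 24.4745 [stop]  node(3,1) S=83.6339 payoff=9.1661 vs cont=10.6679 → 10.6679 [wait]  node(3,2) S=102.3723 payoff=0.0000 vs cont=2.9037 → 2.9037 [wait]  node(3,3) S=125.3091 payoff=0.0000 vs cont=0.3743 → 0.3743 [wait]  ⇒ S*(3)=68.3255
t_2: node(2,0) S=75.5932 payoff=17.2068 vs cont=16.7267 → 17.2068 [stop]  node(2,1) S=92.5300 payoff=0.2700 vs cont=6.3538 → 6.3538 [wait]  node(2,2) S=113.2615 payoff=0.0000 vs cont=1.5062 → 1.5062 [wait]  ⇒ S*(2)=75.5932
t_1: node(1,0) S=83.6339 payoff=9.1661 vs cont=11.1447 → 11.1447 [wait]  node(1,1) S=102.3723 payoff=0.0000 vs cont=3.6646 → 3.6646 [wait]  ⇒ S*(1)=-
t_0: node(0,0) S=92.5300 payoff=0.2700 vs cont=6.9764 → 6.9764 [wait]  ⇒ S*(0)=-

price = 6.9764
boundary = - - 75.5932 68.3255 75.5932 68.3255 75.5932
tree:
6.9764
11.1447 3.6646
17.2068 6.3538 1.5062
24.4745 10.6679 2.9037 0.3743
31.0435 17.2068 5.4653 0.8327 0.0000
36.9809 24.4745 9.9463 1.8524 0.0000 0.0000
42.3475 31.0435 17.2068 4.1205 0.0000 0.0000 0.0000
47.1981 36.9809 24.4745 9.1661 0.0000 0.0000 0.0000 0.0000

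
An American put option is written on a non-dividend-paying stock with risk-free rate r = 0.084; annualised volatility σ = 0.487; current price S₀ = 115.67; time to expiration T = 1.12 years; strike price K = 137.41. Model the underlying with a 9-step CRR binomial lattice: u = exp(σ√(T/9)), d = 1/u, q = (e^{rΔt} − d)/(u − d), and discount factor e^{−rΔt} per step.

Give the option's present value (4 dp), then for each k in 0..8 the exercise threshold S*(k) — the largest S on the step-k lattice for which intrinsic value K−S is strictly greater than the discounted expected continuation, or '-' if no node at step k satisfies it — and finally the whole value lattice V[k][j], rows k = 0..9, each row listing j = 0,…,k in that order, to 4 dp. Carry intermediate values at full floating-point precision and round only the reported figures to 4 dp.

params: Δt=0.12444 u=1.18744 d=0.84215 q=0.48759 e^(-rΔt)=0.98960
t_9 payoffs: 112.7652 102.6607 88.4132 68.3242 39.9985 0.0591 0.0000 0.0000 0.0000 0.0000
t_8: node(8,0) S=29.2641 payoff=108.1459 vs cont=106.7170 → 108.1459 [stop]  node(8,1) S=41.2626 payoff=96.1474 vs cont=94.7185 → 96.1474 [stop]  node(8,2) S=58.1806 payoff=79.2294 vs cont=77.8005 → 79.2294 [stop]  node(8,3) S=82.0350 payoff=55.3750 vs cont=53.9461 → 55.3750 [stop]  node(8,4) S=115.6700 payoff=21.7400 vs cont=20.3111 → 21.7400 [stop]  node(8,5) S=163.0955 payoff=0.0000 vs cont=0.0300 → 0.0300 [wait]  node(8,6) S=229.9659 payoff=0.0000 vs cont=0.0000 → 0.0000 [wait]  node(8,7) S=324.2536 payoff=0.0000 vs cont=0.0000 → 0.0000 [wait]  node(8,8) S=457.2000 payoff=0.0000 vs cont=0.0000 → 0.0000 [wait]  ⇒ S*(8)=115.6700
t_7: node(7,0) S=34.7493 payoff=102.6607 vs cont=101.2318 → 102.6607 [stop]  node(7,1) S=48.9968 payoff=88.4132 vs cont=86.9843 → 88.4132 [stop]  node(7,2) S=69.0858 payoff=68.3242 vs cont=66.8953 → 68.3242 [stop]  node(7,3) S=97.4115 payoff=39.9985 vs cont=38.5696 → 39.9985 [stop]  node(7,4) S=137.3509 payoff=0.0591 vs cont=11.0384 → 11.0384 [wait]  node(7,5) S=193.6657 payoff=0.0000 vs cont=0.0152 → 0.0152 [wait]  node(7,6) S=273.0701 payoff=0.0000 vs cont=0.0000 → 0.0000 [wait]  node(7,7) S=385.0309 payoff=0.0000 vs cont=0.0000 → 0.0000 [wait]  ⇒ S*(7)=97.4115
t_6: node(6,0) S=41.2626 payoff=96.1474 vs cont=94.7185 → 96.1474 [stop]  node(6,1) S=58.1806 payoff=79.2294 vs cont=77.8005 → 79.2294 [stop]  node(6,2) S=82.0350 payoff=55.3750 vs cont=53.9461 → 55.3750 [stop]  node(6,3) S=115.6700 payoff=21.7400 vs cont=25.6088 → 25.6088 [wait]  node(6,4) S=163.0955 payoff=0.0000 vs cont=5.6047 → 5.6047 [wait]  node(6,5) S=229.9659 payoff=0.0000 vs cont=0.0077 → 0.0077 [wait]  node(6,6) S=324.2536 payoff=0.0000 vs cont=0.0000 → 0.0000 [wait]  ⇒ S*(6)=82.0350
t_5: node(5,0) S=48.9968 payoff=88.4132 vs cont=86.9843 → 88.4132 [stop]  node(5,1) S=69.0858 payoff=68.3242 vs cont=66.8953 → 68.3242 [stop]  node(5,2) S=97.4115 payoff=39.9985 vs cont=40.4364 → 40.4364 [wait]  node(5,3) S=137.3509 payoff=0.0591 vs cont=15.6902 → 15.6902 [wait]  node(5,4) S=193.6657 payoff=0.0000 vs cont=2.8458 → 2.8458 [wait]  node(5,5) S=273.0701 payoff=0.0000 vs cont=0.0039 → 0.0039 [wait]  ⇒ S*(5)=69.0858
t_4: node(4,0) S=58.1806 payoff=79.2294 vs cont=77.8005 → 79.2294 [stop]  node(4,1) S=82.0350 payoff=55.3750 vs cont=54.1573 → 55.3750 [stop]  node(4,2) S=115.6700 payoff=21.7400 vs cont=28.0754 → 28.0754 [wait]  node(4,3) S=163.0955 payoff=0.0000 vs cont=9.3294 → 9.3294 [wait]  node(4,4) S=229.9659 payoff=0.0000 vs cont=1.4449 → 1.4449 [wait]  ⇒ S*(4)=82.0350
t_3: node(3,0) S=69.0858 payoff=68.3242 vs cont=66.8953 → 68.3242 [stop]  node(3,1) S=97.4115 payoff=39.9985 vs cont=41.6266 → 41.6266 [wait]  node(3,2) S=137.3509 payoff=0.0591 vs cont=18.7381 → 18.7381 [wait]  node(3,3) S=193.6657 payoff=0.0000 vs cont=5.4280 → 5.4280 [wait]  ⇒ S*(3)=69.0858
t_2: node(2,0) S=82.0350 payoff=55.3750 vs cont=54.7316 → 55.3750 [stop]  node(2,1) S=115.6700 payoff=21.7400 vs cont=30.1496 → 30.1496 [wait]  node(2,2) S=163.0955 payoff=0.0000 vs cont=12.1209 → 12.1209 [wait]  ⇒ S*(2)=82.0350
t_1: node(1,0) S=97.4115 payoff=39.9985 vs cont=42.6274 → 42.6274 [wait]  node(1,1) S=137.3509 payoff=0.0591 vs cont=21.1369 → 21.1369 [wait]  ⇒ S*(1)=-
t_0: node(0,0) S=115.6700 payoff=21.7400 vs cont=31.8146 → 31.8146 [wait]  ⇒ S*(0)=-

price = 31.8146
boundary = - - 82.0350 69.0858 82.0350 69.0858 82.0350 97.4115 115.6700
tree:
31.8146
42.6274 21.1369
55.3750 30.1496 12.1209
68.3242 41.6266 18.7381 5.4280
79.2294 55.3750 28.0754 9.3294 1.4449
88.4132 68.3242 40.4364 15.6902 2.8458 0.0039
96.1474 79.2294 55.3750 25.6088 5.6047 0.0077 0.0000
102.6607 88.4132 68.3242 39.9985 11.0384 0.0152 0.0000 0.0000
108.1459 96.1474 79.2294 55.3750 21.7400 0.0300 0.0000 0.0000 0.0000
112.7652 102.6607 88.4132 68.3242 39.9985 0.0591 0.0000 0.0000 0.0000 0.0000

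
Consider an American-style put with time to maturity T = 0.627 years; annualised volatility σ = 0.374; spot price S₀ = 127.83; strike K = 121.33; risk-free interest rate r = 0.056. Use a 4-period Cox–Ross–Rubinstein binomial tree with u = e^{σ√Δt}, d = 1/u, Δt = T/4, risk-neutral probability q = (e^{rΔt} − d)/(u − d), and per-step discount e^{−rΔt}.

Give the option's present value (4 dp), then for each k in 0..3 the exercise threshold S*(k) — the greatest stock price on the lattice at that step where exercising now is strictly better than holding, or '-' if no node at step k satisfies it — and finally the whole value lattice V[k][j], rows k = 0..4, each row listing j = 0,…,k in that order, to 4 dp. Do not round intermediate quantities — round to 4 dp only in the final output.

price = 9.9039
boundary = - - 95.0645 81.9806
tree:
9.9039
16.4515 3.3397
26.2655 6.6416 0.0000
39.3494 13.2077 0.0000 0.0000
50.6325 26.2655 0.0000 0.0000 0.0000

params: Δt=0.15675 u=1.15960 d=0.86237 q=0.49271 e^(-rΔt)=0.99126
t_4 payoffs: 50.6325 26.2655 0.0000 0.0000 0.0000
t_3: node(3,0) S=81.9806 payoff=39.3494 vs cont=38.2890 → 39.3494 [stop]  node(3,1) S=110.2365 payoff=11.0935 vs cont=13.2077 → 13.2077 [wait]  node(3,2) S=148.2313 payoff=0.0000 vs cont=0.0000 → 0.0000 [wait]  node(3,3) S=199.3216 payoff=0.0000 vs cont=0.0000 → 0.0000 [wait]  ⇒ S*(3)=81.9806
t_2: node(2,0) S=95.0645 payoff=26.2655 vs cont=26.2377 → 26.2655 [stop]  node(2,1) S=127.8300 payoff=0.0000 vs cont=6.6416 → 6.6416 [wait]  node(2,2) S=171.8887 payoff=0.0000 vs cont=0.0000 → 0.0000 [wait]  ⇒ S*(2)=95.0645
t_1: node(1,0) S=110.2365 payoff=11.0935 vs cont=16.4515 → 16.4515 [wait]  node(1,1) S=148.2313 payoff=0.0000 vs cont=3.3397 → 3.3397 [wait]  ⇒ S*(1)=-
t_0: node(0,0) S=127.8300 payoff=0.0000 vs cont=9.9039 → 9.9039 [wait]  ⇒ S*(0)=-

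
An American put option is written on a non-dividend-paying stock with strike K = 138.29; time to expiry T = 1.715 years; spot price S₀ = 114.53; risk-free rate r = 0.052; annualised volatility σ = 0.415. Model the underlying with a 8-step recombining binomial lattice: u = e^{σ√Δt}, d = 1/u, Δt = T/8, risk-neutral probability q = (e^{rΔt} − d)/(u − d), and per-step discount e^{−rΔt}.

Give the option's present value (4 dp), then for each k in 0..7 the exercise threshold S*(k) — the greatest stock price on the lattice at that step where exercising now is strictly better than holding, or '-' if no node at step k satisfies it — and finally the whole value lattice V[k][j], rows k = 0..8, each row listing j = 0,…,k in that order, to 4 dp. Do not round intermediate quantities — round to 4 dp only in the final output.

Δt=0.21438  u=1.21185  d=0.82518  q=0.48110  discount=0.98891
step 8 (expiry): payoffs max(K−S,0) = 113.6676 102.1301 85.1863 60.3031 23.7600 0.0000 0.0000 0.0000 0.0000
step 7: (k=7,j=0): S=29.8386, (K−S)⁺=108.4514, hold=106.9184 ⇒ V=108.4514 exercise | (k=7,j=1): S=43.8204, (K−S)⁺=94.4696, hold=92.9366 ⇒ V=94.4696 exercise | (k=7,j=2): S=64.3537, (K−S)⁺=73.9363, hold=72.4033 ⇒ V=73.9363 exercise | (k=7,j=3): S=94.5084, (K−S)⁺=43.7816, hold=42.2485 ⇒ V=43.7816 exercise | (k=7,j=4): S=138.7931, (K−S)⁺=0.0000, hold=12.1924 ⇒ V=12.1924 continue | (k=7,j=5): S=203.8287, (K−S)⁺=0.0000, hold=0.0000 ⇒ V=0.0000 continue | (k=7,j=6): S=299.3386, (K−S)⁺=0.0000, hold=0.0000 ⇒ V=0.0000 continue | (k=7,j=7): S=439.6024, (K−S)⁺=0.0000, hold=0.0000 ⇒ V=0.0000 continue  boundary S*=94.5084
step 6: (k=6,j=0): S=36.1599, (K−S)⁺=102.1301, hold=100.5971 ⇒ V=102.1301 exercise | (k=6,j=1): S=53.1037, (K−S)⁺=85.1863, hold=83.6533 ⇒ V=85.1863 exercise | (k=6,j=2): S=77.9869, (K−S)⁺=60.3031, hold=58.7700 ⇒ V=60.3031 exercise | (k=6,j=3): S=114.5300, (K−S)⁺=23.7600, hold=28.2671 ⇒ V=28.2671 continue | (k=6,j=4): S=168.1964, (K−S)⁺=0.0000, hold=6.2565 ⇒ V=6.2565 continue | (k=6,j=5): S=247.0097, (K−S)⁺=0.0000, hold=0.0000 ⇒ V=0.0000 continue | (k=6,j=6): S=362.7533, (K−S)⁺=0.0000, hold=0.0000 ⇒ V=0.0000 continue  boundary S*=77.9869
step 5: (k=5,j=0): S=43.8204, (K−S)⁺=94.4696, hold=92.9366 ⇒ V=94.4696 exercise | (k=5,j=1): S=64.3537, (K−S)⁺=73.9363, hold=72.4033 ⇒ V=73.9363 exercise | (k=5,j=2): S=94.5084, (K−S)⁺=43.7816, hold=44.3929 ⇒ V=44.3929 continue | (k=5,j=3): S=138.7931, (K−S)⁺=0.0000, hold=17.4818 ⇒ V=17.4818 continue | (k=5,j=4): S=203.8287, (K−S)⁺=0.0000, hold=3.2105 ⇒ V=3.2105 continue | (k=5,j=5): S=299.3386, (K−S)⁺=0.0000, hold=0.0000 ⇒ V=0.0000 continue  boundary S*=64.3537
step 4: (k=4,j=0): S=53.1037, (K−S)⁺=85.1863, hold=83.6533 ⇒ V=85.1863 exercise | (k=4,j=1): S=77.9869, (K−S)⁺=60.3031, hold=59.0609 ⇒ V=60.3031 exercise | (k=4,j=2): S=114.5300, (K−S)⁺=23.7600, hold=31.0973 ⇒ V=31.0973 continue | (k=4,j=3): S=168.1964, (K−S)⁺=0.0000, hold=10.4981 ⇒ V=10.4981 continue | (k=4,j=4): S=247.0097, (K−S)⁺=0.0000, hold=1.6474 ⇒ V=1.6474 continue  boundary S*=77.9869
step 3: (k=3,j=0): S=64.3537, (K−S)⁺=73.9363, hold=72.4033 ⇒ V=73.9363 exercise | (k=3,j=1): S=94.5084, (K−S)⁺=43.7816, hold=45.7394 ⇒ V=45.7394 continue | (k=3,j=2): S=138.7931, (K−S)⁺=0.0000, hold=20.9521 ⇒ V=20.9521 continue | (k=3,j=3): S=203.8287, (K−S)⁺=0.0000, hold=6.1709 ⇒ V=6.1709 continue  boundary S*=64.3537
step 2: (k=2,j=0): S=77.9869, (K−S)⁺=60.3031, hold=59.7015 ⇒ V=60.3031 exercise | (k=2,j=1): S=114.5300, (K−S)⁺=23.7600, hold=33.4394 ⇒ V=33.4394 continue | (k=2,j=2): S=168.1964, (K−S)⁺=0.0000, hold=13.6874 ⇒ V=13.6874 continue  boundary S*=77.9869
step 1: (k=1,j=0): S=94.5084, (K−S)⁺=43.7816, hold=46.8537 ⇒ V=46.8537 continue | (k=1,j=1): S=138.7931, (K−S)⁺=0.0000, hold=23.6713 ⇒ V=23.6713 continue  boundary S*=-
step 0: (k=0,j=0): S=114.5300, (K−S)⁺=23.7600, hold=35.3048 ⇒ V=35.3048 continue  boundary S*=-

price = 35.3048
boundary = - - 77.9869 64.3537 77.9869 64.3537 77.9869 94.5084
tree:
35.3048
46.8537 23.6713
60.3031 33.4394 13.6874
73.9363 45.7394 20.9521 6.1709
85.1863 60.3031 31.0973 10.4981 1.6474
94.4696 73.9363 44.3929 17.4818 3.2105 0.0000
102.1301 85.1863 60.3031 28.2671 6.2565 0.0000 0.0000
108.4514 94.4696 73.9363 43.7816 12.1924 0.0000 0.0000 0.0000
113.6676 102.1301 85.1863 60.3031 23.7600 0.0000 0.0000 0.0000 0.0000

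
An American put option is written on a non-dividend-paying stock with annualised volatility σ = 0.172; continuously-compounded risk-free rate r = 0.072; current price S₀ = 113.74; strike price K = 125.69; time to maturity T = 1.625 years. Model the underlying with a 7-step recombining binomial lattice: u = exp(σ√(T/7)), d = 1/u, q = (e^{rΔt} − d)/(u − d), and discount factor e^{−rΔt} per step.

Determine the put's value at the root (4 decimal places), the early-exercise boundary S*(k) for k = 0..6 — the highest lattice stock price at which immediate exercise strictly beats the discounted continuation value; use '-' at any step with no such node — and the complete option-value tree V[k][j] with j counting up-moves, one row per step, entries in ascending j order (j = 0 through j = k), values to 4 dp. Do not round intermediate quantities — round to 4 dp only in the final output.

Δt=0.23214, u=1.08640, d=0.92047, q=0.58087, disc=e^(-rΔt)=0.98342
k=7 terminal: V=max(K-S,0) → 62.0136 50.5347 36.9864 20.9958 2.1226 0.0000 0.0000 0.0000
k=6: j=0 S=69.1782 intr=56.5118 cont=54.4285 V=56.5118[EX]; j=1 S=81.6489 intr=44.0411 cont=41.9577 V=44.0411[EX]; j=2 S=96.3678 intr=29.3222 cont=27.2389 V=29.3222[EX]; j=3 S=113.7400 intr=11.9500 cont=9.8666 V=11.9500[EX]; j=4 S=134.2439 intr=0.0000 cont=0.8749 V=0.8749[hold]; j=5 S=158.4441 intr=0.0000 cont=0.0000 V=0.0000[hold]; j=6 S=187.0068 intr=0.0000 cont=0.0000 V=0.0000[hold]  S*(6)=113.7400
k=5: j=0 S=75.1553 intr=50.5347 cont=48.4513 V=50.5347[EX]; j=1 S=88.7036 intr=36.9864 cont=34.9031 V=36.9864[EX]; j=2 S=104.6942 intr=20.9958 cont=18.9125 V=20.9958[EX]; j=3 S=123.5674 intr=2.1226 cont=5.4254 V=5.4254[hold]; j=4 S=145.8429 intr=0.0000 cont=0.3606 V=0.3606[hold]; j=5 S=172.1340 intr=0.0000 cont=0.0000 V=0.0000[hold]  S*(5)=104.6942
k=4: j=0 S=81.6489 intr=44.0411 cont=41.9577 V=44.0411[EX]; j=1 S=96.3678 intr=29.3222 cont=27.2389 V=29.3222[EX]; j=2 S=113.7400 intr=11.9500 cont=11.7533 V=11.9500[EX]; j=3 S=134.2439 intr=0.0000 cont=2.4422 V=2.4422[hold]; j=4 S=158.4441 intr=0.0000 cont=0.1486 V=0.1486[hold]  S*(4)=113.7400
k=3: j=0 S=88.7036 intr=36.9864 cont=34.9031 V=36.9864[EX]; j=1 S=104.6942 intr=20.9958 cont=18.9125 V=20.9958[EX]; j=2 S=123.5674 intr=2.1226 cont=6.3207 V=6.3207[hold]; j=3 S=145.8429 intr=0.0000 cont=1.0916 V=1.0916[hold]  S*(3)=104.6942
k=2: j=0 S=96.3678 intr=29.3222 cont=27.2389 V=29.3222[EX]; j=1 S=113.7400 intr=11.9500 cont=12.2648 V=12.2648[hold]; j=2 S=134.2439 intr=0.0000 cont=3.2288 V=3.2288[hold]  S*(2)=96.3678
k=1: j=0 S=104.6942 intr=20.9958 cont=19.0923 V=20.9958[EX]; j=1 S=123.5674 intr=2.1226 cont=6.8998 V=6.8998[hold]  S*(1)=104.6942
k=0: j=0 S=113.7400 intr=11.9500 cont=12.5956 V=12.5956[hold]  S*(0)=-

price = 12.5956
boundary = - 104.6942 96.3678 104.6942 113.7400 104.6942 113.7400
tree:
12.5956
20.9958 6.8998
29.3222 12.2648 3.2288
36.9864 20.9958 6.3207 1.0916
44.0411 29.3222 11.9500 2.4422 0.1486
50.5347 36.9864 20.9958 5.4254 0.3606 0.0000
56.5118 44.0411 29.3222 11.9500 0.8749 0.0000 0.0000
62.0136 50.5347 36.9864 20.9958 2.1226 0.0000 0.0000 0.0000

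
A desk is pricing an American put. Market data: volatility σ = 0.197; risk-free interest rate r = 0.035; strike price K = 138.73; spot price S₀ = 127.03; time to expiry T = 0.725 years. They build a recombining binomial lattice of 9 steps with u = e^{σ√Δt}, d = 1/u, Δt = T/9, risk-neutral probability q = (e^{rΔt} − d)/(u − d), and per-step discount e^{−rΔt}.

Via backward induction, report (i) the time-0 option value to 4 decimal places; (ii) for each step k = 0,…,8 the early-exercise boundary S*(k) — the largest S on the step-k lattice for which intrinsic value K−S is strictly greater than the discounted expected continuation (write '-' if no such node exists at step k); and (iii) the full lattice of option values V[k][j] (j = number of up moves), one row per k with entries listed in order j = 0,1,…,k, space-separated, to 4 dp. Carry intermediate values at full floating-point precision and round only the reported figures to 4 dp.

Δt=0.08056  u=1.05751  d=0.94562  q=0.51126  discount=0.99718
step 9 (expiry): payoffs max(K−S,0) = 61.9300 52.8431 42.6811 31.3167 18.6077 4.3950 0.0000 0.0000 0.0000 0.0000
step 8: (k=8,j=0): S=81.2165, (K−S)⁺=57.5135, hold=57.1229 ⇒ V=57.5135 exercise | (k=8,j=1): S=90.8259, (K−S)⁺=47.9041, hold=47.5135 ⇒ V=47.9041 exercise | (k=8,j=2): S=101.5723, (K−S)⁺=37.1577, hold=36.7671 ⇒ V=37.1577 exercise | (k=8,j=3): S=113.5902, (K−S)⁺=25.1398, hold=24.7492 ⇒ V=25.1398 exercise | (k=8,j=4): S=127.0300, (K−S)⁺=11.7000, hold=11.3094 ⇒ V=11.7000 exercise | (k=8,j=5): S=142.0600, (K−S)⁺=0.0000, hold=2.1420 ⇒ V=2.1420 continue | (k=8,j=6): S=158.8684, (K−S)⁺=0.0000, hold=0.0000 ⇒ V=0.0000 continue | (k=8,j=7): S=177.6654, (K−S)⁺=0.0000, hold=0.0000 ⇒ V=0.0000 continue | (k=8,j=8): S=198.6866, (K−S)⁺=0.0000, hold=0.0000 ⇒ V=0.0000 continue  boundary S*=127.0300
step 7: (k=7,j=0): S=85.8869, (K−S)⁺=52.8431, hold=52.4525 ⇒ V=52.8431 exercise | (k=7,j=1): S=96.0489, (K−S)⁺=42.6811, hold=42.2905 ⇒ V=42.6811 exercise | (k=7,j=2): S=107.4133, (K−S)⁺=31.3167, hold=30.9261 ⇒ V=31.3167 exercise | (k=7,j=3): S=120.1223, (K−S)⁺=18.6077, hold=18.2171 ⇒ V=18.6077 exercise | (k=7,j=4): S=134.3350, (K−S)⁺=4.3950, hold=6.7942 ⇒ V=6.7942 continue | (k=7,j=5): S=150.2293, (K−S)⁺=0.0000, hold=1.0439 ⇒ V=1.0439 continue | (k=7,j=6): S=168.0042, (K−S)⁺=0.0000, hold=0.0000 ⇒ V=0.0000 continue | (k=7,j=7): S=187.8822, (K−S)⁺=0.0000, hold=0.0000 ⇒ V=0.0000 continue  boundary S*=120.1223
step 6: (k=6,j=0): S=90.8259, (K−S)⁺=47.9041, hold=47.5135 ⇒ V=47.9041 exercise | (k=6,j=1): S=101.5723, (K−S)⁺=37.1577, hold=36.7671 ⇒ V=37.1577 exercise | (k=6,j=2): S=113.5902, (K−S)⁺=25.1398, hold=24.7492 ⇒ V=25.1398 exercise | (k=6,j=3): S=127.0300, (K−S)⁺=11.7000, hold=12.5325 ⇒ V=12.5325 continue | (k=6,j=4): S=142.0600, (K−S)⁺=0.0000, hold=3.8434 ⇒ V=3.8434 continue | (k=6,j=5): S=158.8684, (K−S)⁺=0.0000, hold=0.5088 ⇒ V=0.5088 continue | (k=6,j=6): S=177.6654, (K−S)⁺=0.0000, hold=0.0000 ⇒ V=0.0000 continue  boundary S*=113.5902
step 5: (k=5,j=0): S=96.0489, (K−S)⁺=42.6811, hold=42.2905 ⇒ V=42.6811 exercise | (k=5,j=1): S=107.4133, (K−S)⁺=31.3167, hold=30.9261 ⇒ V=31.3167 exercise | (k=5,j=2): S=120.1223, (K−S)⁺=18.6077, hold=18.6416 ⇒ V=18.6416 continue | (k=5,j=3): S=134.3350, (K−S)⁺=4.3950, hold=8.0674 ⇒ V=8.0674 continue | (k=5,j=4): S=150.2293, (K−S)⁺=0.0000, hold=2.1325 ⇒ V=2.1325 continue | (k=5,j=5): S=168.0042, (K−S)⁺=0.0000, hold=0.2480 ⇒ V=0.2480 continue  boundary S*=107.4133
step 4: (k=4,j=0): S=101.5723, (K−S)⁺=37.1577, hold=36.7671 ⇒ V=37.1577 exercise | (k=4,j=1): S=113.5902, (K−S)⁺=25.1398, hold=24.7665 ⇒ V=25.1398 exercise | (k=4,j=2): S=127.0300, (K−S)⁺=11.7000, hold=13.1981 ⇒ V=13.1981 continue | (k=4,j=3): S=142.0600, (K−S)⁺=0.0000, hold=5.0190 ⇒ V=5.0190 continue | (k=4,j=4): S=158.8684, (K−S)⁺=0.0000, hold=1.1657 ⇒ V=1.1657 continue  boundary S*=113.5902
step 3: (k=3,j=0): S=107.4133, (K−S)⁺=31.3167, hold=30.9261 ⇒ V=31.3167 exercise | (k=3,j=1): S=120.1223, (K−S)⁺=18.6077, hold=18.9809 ⇒ V=18.9809 continue | (k=3,j=2): S=134.3350, (K−S)⁺=4.3950, hold=8.9911 ⇒ V=8.9911 continue | (k=3,j=3): S=150.2293, (K−S)⁺=0.0000, hold=3.0404 ⇒ V=3.0404 continue  boundary S*=107.4133
step 2: (k=2,j=0): S=113.5902, (K−S)⁺=25.1398, hold=24.9395 ⇒ V=25.1398 exercise | (k=2,j=1): S=127.0300, (K−S)⁺=11.7000, hold=13.8344 ⇒ V=13.8344 continue | (k=2,j=2): S=142.0600, (K−S)⁺=0.0000, hold=5.9320 ⇒ V=5.9320 continue  boundary S*=113.5902
step 1: (k=1,j=0): S=120.1223, (K−S)⁺=18.6077, hold=19.3053 ⇒ V=19.3053 continue | (k=1,j=1): S=134.3350, (K−S)⁺=4.3950, hold=9.7666 ⇒ V=9.7666 continue  boundary S*=-
step 0: (k=0,j=0): S=127.0300, (K−S)⁺=11.7000, hold=14.3880 ⇒ V=14.3880 continue  boundary S*=-

price = 14.3880
boundary = - - 113.5902 107.4133 113.5902 107.4133 113.5902 120.1223 127.0300
tree:
14.3880
19.3053 9.7666
25.1398 13.8344 5.9320
31.3167 18.9809 8.9911 3.0404
37.1577 25.1398 13.1981 5.0190 1.1657
42.6811 31.3167 18.6416 8.0674 2.1325 0.2480
47.9041 37.1577 25.1398 12.5325 3.8434 0.5088 0.0000
52.8431 42.6811 31.3167 18.6077 6.7942 1.0439 0.0000 0.0000
57.5135 47.9041 37.1577 25.1398 11.7000 2.1420 0.0000 0.0000 0.0000
61.9300 52.8431 42.6811 31.3167 18.6077 4.3950 0.0000 0.0000 0.0000 0.0000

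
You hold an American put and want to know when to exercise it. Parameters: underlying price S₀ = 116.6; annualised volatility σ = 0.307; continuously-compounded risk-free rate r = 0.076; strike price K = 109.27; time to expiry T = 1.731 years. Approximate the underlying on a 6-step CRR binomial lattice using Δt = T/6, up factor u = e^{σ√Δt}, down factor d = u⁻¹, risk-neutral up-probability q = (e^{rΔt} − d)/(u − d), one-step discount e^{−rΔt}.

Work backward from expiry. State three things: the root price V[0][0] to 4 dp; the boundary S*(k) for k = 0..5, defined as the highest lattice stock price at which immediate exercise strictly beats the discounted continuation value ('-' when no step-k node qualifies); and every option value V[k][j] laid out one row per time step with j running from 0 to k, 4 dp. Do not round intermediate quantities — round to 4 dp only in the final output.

price = 9.6427
boundary = - - 83.8439 71.0981 83.8439 71.0981
tree:
9.6427
15.9545 4.3565
25.4261 8.0844 1.1779
38.1719 14.6110 2.5389 0.0000
48.9802 25.4261 5.4725 0.0000 0.0000
58.1453 38.1719 11.7960 0.0000 0.0000 0.0000
65.9172 48.9802 25.4261 0.0000 0.0000 0.0000 0.0000

Δt=0.28850, u=1.17927, d=0.84798, q=0.52578, disc=e^(-rΔt)=0.97831
k=6 terminal: V=max(K-S,0) → 65.9172 48.9802 25.4261 0.0000 0.0000 0.0000 0.0000
k=5: j=0 S=51.1247 intr=58.1453 cont=55.7756 V=58.1453[EX]; j=1 S=71.0981 intr=38.1719 cont=35.8022 V=38.1719[EX]; j=2 S=98.8746 intr=10.3954 cont=11.7960 V=11.7960[hold]; j=3 S=137.5030 intr=0.0000 cont=0.0000 V=0.0000[hold]; j=4 S=191.2227 intr=0.0000 cont=0.0000 V=0.0000[hold]; j=5 S=265.9296 intr=0.0000 cont=0.0000 V=0.0000[hold]  S*(5)=71.0981
k=4: j=0 S=60.2898 intr=48.9802 cont=46.6104 V=48.9802[EX]; j=1 S=83.8439 intr=25.4261 cont=23.7768 V=25.4261[EX]; j=2 S=116.6000 intr=0.0000 cont=5.4725 V=5.4725[hold]; j=3 S=162.1533 intr=0.0000 cont=0.0000 V=0.0000[hold]; j=4 S=225.5034 intr=0.0000 cont=0.0000 V=0.0000[hold]  S*(4)=83.8439
k=3: j=0 S=71.0981 intr=38.1719 cont=35.8022 V=38.1719[EX]; j=1 S=98.8746 intr=10.3954 cont=14.6110 V=14.6110[hold]; j=2 S=137.5030 intr=0.0000 cont=2.5389 V=2.5389[hold]; j=3 S=191.2227 intr=0.0000 cont=0.0000 V=0.0000[hold]  S*(3)=71.0981
k=2: j=0 S=83.8439 intr=25.4261 cont=25.2248 V=25.4261[EX]; j=1 S=116.6000 intr=0.0000 cont=8.0844 V=8.0844[hold]; j=2 S=162.1533 intr=0.0000 cont=1.1779 V=1.1779[hold]  S*(2)=83.8439
k=1: j=0 S=98.8746 intr=10.3954 cont=15.9545 V=15.9545[hold]; j=1 S=137.5030 intr=0.0000 cont=4.3565 V=4.3565[hold]  S*(1)=-
k=0: j=0 S=116.6000 intr=0.0000 cont=9.6427 V=9.6427[hold]  S*(0)=-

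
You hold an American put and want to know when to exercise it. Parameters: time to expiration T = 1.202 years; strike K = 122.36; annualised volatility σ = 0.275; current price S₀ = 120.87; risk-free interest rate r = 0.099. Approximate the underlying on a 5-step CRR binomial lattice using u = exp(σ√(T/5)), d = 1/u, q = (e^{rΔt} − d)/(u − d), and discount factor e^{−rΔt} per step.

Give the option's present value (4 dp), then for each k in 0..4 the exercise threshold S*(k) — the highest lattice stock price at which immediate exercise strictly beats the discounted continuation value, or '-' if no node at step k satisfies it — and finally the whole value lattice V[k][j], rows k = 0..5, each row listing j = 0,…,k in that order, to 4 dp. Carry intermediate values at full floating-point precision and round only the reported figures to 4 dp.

price = 10.3484
boundary = - - 92.3003 80.6576 92.3003
tree:
10.3484
17.9792 4.6883
30.0597 9.0878 1.3696
41.7024 16.9913 3.1547 0.0000
51.8765 30.0597 7.2662 0.0000 0.0000
60.7672 41.7024 16.7364 0.0000 0.0000 0.0000

params: Δt=0.24040 u=1.14435 d=0.87386 q=0.55539 e^(-rΔt)=0.97648
t_5 payoffs: 60.7672 41.7024 16.7364 0.0000 0.0000 0.0000
t_4: node(4,0) S=70.4835 payoff=51.8765 vs cont=48.9987 → 51.8765 [stop]  node(4,1) S=92.3003 payoff=30.0597 vs cont=27.1820 → 30.0597 [stop]  node(4,2) S=120.8700 payoff=1.4900 vs cont=7.2662 → 7.2662 [wait]  node(4,3) S=158.2829 payoff=0.0000 vs cont=0.0000 → 0.0000 [wait]  node(4,4) S=207.2762 payoff=0.0000 vs cont=0.0000 → 0.0000 [wait]  ⇒ S*(4)=92.3003
t_3: node(3,0) S=80.6576 payoff=41.7024 vs cont=38.8247 → 41.7024 [stop]  node(3,1) S=105.6236 payoff=16.7364 vs cont=16.9913 → 16.9913 [wait]  node(3,2) S=138.3172 payoff=0.0000 vs cont=3.1547 → 3.1547 [wait]  node(3,3) S=181.1306 payoff=0.0000 vs cont=0.0000 → 0.0000 [wait]  ⇒ S*(3)=80.6576
t_2: node(2,0) S=92.3003 payoff=30.0597 vs cont=27.3202 → 30.0597 [stop]  node(2,1) S=120.8700 payoff=1.4900 vs cont=9.0878 → 9.0878 [wait]  node(2,2) S=158.2829 payoff=0.0000 vs cont=1.3696 → 1.3696 [wait]  ⇒ S*(2)=92.3003
t_1: node(1,0) S=105.6236 payoff=16.7364 vs cont=17.9792 → 17.9792 [wait]  node(1,1) S=138.3172 payoff=0.0000 vs cont=4.6883 → 4.6883 [wait]  ⇒ S*(1)=-
t_0: node(0,0) S=120.8700 payoff=1.4900 vs cont=10.3484 → 10.3484 [wait]  ⇒ S*(0)=-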